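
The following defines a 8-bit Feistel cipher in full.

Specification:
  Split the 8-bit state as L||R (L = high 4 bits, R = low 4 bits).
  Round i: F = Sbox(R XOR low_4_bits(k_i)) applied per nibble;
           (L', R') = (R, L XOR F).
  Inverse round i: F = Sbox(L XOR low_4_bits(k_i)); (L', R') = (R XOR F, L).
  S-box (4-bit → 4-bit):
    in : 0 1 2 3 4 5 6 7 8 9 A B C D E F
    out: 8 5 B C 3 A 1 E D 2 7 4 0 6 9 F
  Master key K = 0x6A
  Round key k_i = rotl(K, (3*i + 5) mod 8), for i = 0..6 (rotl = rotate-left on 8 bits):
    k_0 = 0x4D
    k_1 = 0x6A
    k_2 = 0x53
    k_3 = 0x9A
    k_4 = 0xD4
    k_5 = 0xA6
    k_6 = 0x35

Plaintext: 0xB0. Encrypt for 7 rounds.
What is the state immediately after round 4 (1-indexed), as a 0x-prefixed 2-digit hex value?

0xBB

s_0 = plaintext = 0xB0
s_1 = Round(s_0, k_0) = 0x0D
s_2 = Round(s_1, k_1) = 0xDE
s_3 = Round(s_2, k_2) = 0xEB
s_4 = Round(s_3, k_3) = 0xBB
s_5 = Round(s_4, k_4) = 0xB4
s_6 = Round(s_5, k_5) = 0x40
s_7 = Round(s_6, k_6) = 0x0E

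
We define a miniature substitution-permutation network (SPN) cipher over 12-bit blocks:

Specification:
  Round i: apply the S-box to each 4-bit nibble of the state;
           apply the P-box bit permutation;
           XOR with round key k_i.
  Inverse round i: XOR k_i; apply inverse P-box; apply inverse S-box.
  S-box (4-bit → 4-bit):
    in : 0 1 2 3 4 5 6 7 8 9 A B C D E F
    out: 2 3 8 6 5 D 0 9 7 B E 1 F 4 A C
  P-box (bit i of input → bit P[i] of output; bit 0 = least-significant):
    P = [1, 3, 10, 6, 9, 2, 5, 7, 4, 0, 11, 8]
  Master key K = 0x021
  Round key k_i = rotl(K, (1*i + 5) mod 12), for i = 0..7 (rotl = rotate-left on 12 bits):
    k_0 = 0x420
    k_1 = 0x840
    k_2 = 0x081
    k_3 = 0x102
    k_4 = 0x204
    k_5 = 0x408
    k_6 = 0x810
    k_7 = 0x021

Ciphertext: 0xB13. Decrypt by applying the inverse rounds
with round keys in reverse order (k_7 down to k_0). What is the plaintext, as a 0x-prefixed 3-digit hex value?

0xE7A

s_0 = ciphertext = 0xB13
s_1 = InvRound(s_0, k_7) = 0x54B
s_2 = InvRound(s_1, k_6) = 0xC6C
s_3 = InvRound(s_2, k_5) = 0xD32
s_4 = InvRound(s_3, k_4) = 0x584
s_5 = InvRound(s_4, k_3) = 0x6E4
s_6 = InvRound(s_5, k_2) = 0x08F
s_7 = InvRound(s_6, k_1) = 0x3E9
s_8 = InvRound(s_7, k_0) = 0xE7A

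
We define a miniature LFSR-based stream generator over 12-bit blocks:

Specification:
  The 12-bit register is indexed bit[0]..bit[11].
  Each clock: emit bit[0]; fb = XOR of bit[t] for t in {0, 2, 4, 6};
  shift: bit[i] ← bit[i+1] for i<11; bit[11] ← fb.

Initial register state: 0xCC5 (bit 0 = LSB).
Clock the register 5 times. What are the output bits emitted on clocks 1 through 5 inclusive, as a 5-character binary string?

reg_0 = 0xCC5
clock 1: out=1, reg = 0xE62
clock 2: out=0, reg = 0xF31
clock 3: out=1, reg = 0x798
clock 4: out=0, reg = 0xBCC
clock 5: out=0, reg = 0x5E6

10100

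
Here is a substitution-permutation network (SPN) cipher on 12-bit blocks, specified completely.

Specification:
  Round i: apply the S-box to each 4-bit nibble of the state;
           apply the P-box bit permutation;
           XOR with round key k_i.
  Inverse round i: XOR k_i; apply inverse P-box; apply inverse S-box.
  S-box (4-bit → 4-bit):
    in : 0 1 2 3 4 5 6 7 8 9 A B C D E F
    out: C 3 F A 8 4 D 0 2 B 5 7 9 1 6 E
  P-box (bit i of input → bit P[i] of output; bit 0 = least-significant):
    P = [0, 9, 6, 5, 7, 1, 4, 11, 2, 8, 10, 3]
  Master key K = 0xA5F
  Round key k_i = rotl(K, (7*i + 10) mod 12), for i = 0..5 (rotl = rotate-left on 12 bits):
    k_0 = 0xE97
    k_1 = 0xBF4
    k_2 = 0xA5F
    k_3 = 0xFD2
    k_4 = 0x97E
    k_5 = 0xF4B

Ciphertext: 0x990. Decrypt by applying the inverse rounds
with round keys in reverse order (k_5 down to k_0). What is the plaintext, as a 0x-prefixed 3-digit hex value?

0xDF7

s_0 = ciphertext = 0x990
s_1 = InvRound(s_0, k_5) = 0x0BB
s_2 = InvRound(s_1, k_4) = 0x1CA
s_3 = InvRound(s_2, k_3) = 0x008
s_4 = InvRound(s_3, k_2) = 0xDFB
s_5 = InvRound(s_4, k_1) = 0x681
s_6 = InvRound(s_5, k_0) = 0xDF7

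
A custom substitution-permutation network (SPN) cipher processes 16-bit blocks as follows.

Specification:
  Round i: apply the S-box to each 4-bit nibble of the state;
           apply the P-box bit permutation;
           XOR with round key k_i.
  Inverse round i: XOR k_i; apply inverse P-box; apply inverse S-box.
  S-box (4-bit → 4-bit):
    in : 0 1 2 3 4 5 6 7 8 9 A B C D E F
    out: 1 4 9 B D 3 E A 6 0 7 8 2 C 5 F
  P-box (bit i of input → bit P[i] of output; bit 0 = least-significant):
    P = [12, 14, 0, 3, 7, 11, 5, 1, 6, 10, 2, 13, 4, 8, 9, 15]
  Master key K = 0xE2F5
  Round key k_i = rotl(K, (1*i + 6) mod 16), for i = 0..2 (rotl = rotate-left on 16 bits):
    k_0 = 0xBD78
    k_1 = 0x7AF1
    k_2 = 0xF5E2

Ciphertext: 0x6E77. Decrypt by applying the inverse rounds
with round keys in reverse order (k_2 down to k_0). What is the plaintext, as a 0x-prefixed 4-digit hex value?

0xB85A

s_0 = ciphertext = 0x6E77
s_1 = InvRound(s_0, k_2) = 0xF15E
s_2 = InvRound(s_1, k_1) = 0x61FD
s_3 = InvRound(s_2, k_0) = 0xB85A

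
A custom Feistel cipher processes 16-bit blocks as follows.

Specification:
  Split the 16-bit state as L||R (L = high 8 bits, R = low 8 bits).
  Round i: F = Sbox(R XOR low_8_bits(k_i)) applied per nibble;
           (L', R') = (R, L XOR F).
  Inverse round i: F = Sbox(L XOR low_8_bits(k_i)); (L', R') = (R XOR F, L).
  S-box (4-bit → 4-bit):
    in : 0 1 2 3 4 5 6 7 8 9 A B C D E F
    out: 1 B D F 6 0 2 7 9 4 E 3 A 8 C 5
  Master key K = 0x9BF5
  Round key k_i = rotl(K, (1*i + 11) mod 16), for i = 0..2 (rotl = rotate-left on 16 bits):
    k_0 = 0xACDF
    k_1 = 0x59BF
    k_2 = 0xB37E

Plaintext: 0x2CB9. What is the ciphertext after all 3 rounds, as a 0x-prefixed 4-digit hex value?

0x8254

s_0 = plaintext = 0x2CB9
s_1 = Round(s_0, k_0) = 0xB90E
s_2 = Round(s_1, k_1) = 0x0E82
s_3 = Round(s_2, k_2) = 0x8254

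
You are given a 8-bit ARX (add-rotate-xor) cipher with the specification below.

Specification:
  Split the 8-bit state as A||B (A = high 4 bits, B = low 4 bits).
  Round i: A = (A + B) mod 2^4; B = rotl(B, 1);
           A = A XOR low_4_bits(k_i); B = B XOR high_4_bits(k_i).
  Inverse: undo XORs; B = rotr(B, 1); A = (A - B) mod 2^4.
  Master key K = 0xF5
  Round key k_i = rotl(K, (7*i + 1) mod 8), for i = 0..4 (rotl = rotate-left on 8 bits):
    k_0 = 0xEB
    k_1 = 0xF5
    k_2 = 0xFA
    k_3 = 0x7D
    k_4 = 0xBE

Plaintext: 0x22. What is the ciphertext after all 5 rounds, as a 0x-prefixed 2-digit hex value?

0x3F

s_0 = plaintext = 0x22
s_1 = Round(s_0, k_0) = 0xFA
s_2 = Round(s_1, k_1) = 0xCA
s_3 = Round(s_2, k_2) = 0xCA
s_4 = Round(s_3, k_3) = 0xB2
s_5 = Round(s_4, k_4) = 0x3F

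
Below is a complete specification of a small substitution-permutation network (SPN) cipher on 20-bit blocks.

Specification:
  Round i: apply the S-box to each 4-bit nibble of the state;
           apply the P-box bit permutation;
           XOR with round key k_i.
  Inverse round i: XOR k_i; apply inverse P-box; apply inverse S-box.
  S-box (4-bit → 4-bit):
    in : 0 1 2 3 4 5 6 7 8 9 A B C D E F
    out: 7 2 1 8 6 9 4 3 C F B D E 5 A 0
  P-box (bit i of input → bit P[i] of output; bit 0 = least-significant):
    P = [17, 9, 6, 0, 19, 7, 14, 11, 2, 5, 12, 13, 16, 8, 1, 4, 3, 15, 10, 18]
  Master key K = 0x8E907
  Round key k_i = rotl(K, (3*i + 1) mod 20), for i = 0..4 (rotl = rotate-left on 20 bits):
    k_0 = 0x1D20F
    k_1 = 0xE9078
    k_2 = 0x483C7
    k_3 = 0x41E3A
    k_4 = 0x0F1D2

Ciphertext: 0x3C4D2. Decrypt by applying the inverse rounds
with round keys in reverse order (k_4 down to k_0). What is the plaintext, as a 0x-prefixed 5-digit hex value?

s_0 = ciphertext = 0x3C4D2
s_1 = InvRound(s_0, k_4) = 0x678F2
s_2 = InvRound(s_1, k_3) = 0xDF340
s_3 = InvRound(s_2, k_2) = 0xFDB03
s_4 = InvRound(s_3, k_1) = 0x2918C
s_5 = InvRound(s_4, k_0) = 0xF0F4A

0xF0F4A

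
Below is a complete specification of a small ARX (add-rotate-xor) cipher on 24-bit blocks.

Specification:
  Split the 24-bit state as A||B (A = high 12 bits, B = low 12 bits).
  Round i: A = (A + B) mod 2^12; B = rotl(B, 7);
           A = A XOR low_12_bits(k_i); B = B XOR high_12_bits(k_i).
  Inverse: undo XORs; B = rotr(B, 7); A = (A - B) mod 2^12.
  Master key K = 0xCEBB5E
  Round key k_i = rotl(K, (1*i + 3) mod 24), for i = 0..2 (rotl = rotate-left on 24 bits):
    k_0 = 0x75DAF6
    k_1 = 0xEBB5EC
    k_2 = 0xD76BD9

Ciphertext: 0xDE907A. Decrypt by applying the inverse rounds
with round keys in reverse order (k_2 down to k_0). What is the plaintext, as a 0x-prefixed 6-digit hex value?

0xB64C66

s_0 = ciphertext = 0xDE907A
s_1 = InvRound(s_0, k_2) = 0x49619A
s_2 = InvRound(s_1, k_1) = 0xD3C43E
s_3 = InvRound(s_2, k_0) = 0xB64C66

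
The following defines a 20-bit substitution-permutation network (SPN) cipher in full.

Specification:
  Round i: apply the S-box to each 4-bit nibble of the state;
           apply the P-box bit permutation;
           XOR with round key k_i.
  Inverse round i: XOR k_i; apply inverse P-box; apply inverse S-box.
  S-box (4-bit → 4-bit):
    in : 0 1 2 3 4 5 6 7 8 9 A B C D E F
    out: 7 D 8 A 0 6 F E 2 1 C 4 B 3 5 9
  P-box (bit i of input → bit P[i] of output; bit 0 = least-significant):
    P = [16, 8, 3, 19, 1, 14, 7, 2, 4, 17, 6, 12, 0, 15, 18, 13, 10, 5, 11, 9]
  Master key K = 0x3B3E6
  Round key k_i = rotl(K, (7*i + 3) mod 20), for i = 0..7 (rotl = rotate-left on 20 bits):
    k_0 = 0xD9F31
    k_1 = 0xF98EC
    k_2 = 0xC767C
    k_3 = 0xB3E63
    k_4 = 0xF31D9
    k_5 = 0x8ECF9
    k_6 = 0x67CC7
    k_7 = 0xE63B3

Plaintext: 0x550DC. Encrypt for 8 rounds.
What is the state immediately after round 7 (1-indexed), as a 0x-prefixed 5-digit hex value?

0x759BD

s_0 = plaintext = 0x550DC
s_1 = Round(s_0, k_0) = 0x25643
s_2 = Round(s_1, k_1) = 0x10BBC
s_3 = Round(s_2, k_2) = 0x1F9BD
s_4 = Round(s_3, k_3) = 0xA11F2
s_5 = Round(s_4, k_4) = 0x30B8E
s_6 = Round(s_5, k_5) = 0xD2E90
s_7 = Round(s_6, k_6) = 0x759BD
s_8 = Round(s_7, k_7) = 0xBE803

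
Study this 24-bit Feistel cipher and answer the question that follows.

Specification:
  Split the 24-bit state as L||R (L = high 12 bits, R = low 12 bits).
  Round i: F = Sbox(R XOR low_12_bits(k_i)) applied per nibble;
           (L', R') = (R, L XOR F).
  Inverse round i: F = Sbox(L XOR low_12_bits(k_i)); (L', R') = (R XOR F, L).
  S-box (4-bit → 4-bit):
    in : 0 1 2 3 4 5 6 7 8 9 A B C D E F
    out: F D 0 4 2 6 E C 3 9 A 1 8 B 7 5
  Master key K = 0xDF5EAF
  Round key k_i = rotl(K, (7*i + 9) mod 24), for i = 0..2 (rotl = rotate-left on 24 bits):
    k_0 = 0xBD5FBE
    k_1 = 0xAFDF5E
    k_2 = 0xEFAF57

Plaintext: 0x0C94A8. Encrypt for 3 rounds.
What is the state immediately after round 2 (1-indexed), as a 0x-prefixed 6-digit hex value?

s_0 = plaintext = 0x0C94A8
s_1 = Round(s_0, k_0) = 0x4A8117
s_2 = Round(s_1, k_1) = 0x117381
s_3 = Round(s_2, k_2) = 0x3819A9

0x117381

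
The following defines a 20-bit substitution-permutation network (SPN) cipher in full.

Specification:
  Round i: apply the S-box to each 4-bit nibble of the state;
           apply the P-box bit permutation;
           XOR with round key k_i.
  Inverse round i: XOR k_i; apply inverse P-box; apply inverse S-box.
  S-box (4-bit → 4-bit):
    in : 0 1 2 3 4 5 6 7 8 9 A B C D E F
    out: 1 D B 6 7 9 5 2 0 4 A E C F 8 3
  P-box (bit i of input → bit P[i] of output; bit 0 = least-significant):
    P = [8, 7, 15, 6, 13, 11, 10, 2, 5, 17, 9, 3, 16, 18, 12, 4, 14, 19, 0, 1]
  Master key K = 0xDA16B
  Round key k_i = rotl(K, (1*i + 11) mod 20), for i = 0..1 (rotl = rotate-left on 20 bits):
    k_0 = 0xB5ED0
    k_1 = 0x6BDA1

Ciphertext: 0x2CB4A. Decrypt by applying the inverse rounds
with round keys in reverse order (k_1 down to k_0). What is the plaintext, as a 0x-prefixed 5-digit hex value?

0x2ED4F

s_0 = ciphertext = 0x2CB4A
s_1 = InvRound(s_0, k_1) = 0x1316A
s_2 = InvRound(s_1, k_0) = 0x2ED4F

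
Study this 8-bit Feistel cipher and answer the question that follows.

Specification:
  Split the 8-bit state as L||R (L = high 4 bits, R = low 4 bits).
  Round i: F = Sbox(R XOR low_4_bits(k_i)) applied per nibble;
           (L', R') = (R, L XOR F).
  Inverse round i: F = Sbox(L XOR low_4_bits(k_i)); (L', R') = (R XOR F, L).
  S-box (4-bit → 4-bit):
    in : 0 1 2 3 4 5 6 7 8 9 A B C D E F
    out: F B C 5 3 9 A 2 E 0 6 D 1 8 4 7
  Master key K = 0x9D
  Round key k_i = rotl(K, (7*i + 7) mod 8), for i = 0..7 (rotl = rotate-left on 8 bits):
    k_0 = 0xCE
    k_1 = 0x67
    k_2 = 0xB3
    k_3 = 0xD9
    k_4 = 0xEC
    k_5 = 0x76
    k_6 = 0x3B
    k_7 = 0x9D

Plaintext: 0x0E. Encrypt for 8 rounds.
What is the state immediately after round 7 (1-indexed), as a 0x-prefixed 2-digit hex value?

s_0 = plaintext = 0x0E
s_1 = Round(s_0, k_0) = 0xEF
s_2 = Round(s_1, k_1) = 0xF0
s_3 = Round(s_2, k_2) = 0x0A
s_4 = Round(s_3, k_3) = 0xA5
s_5 = Round(s_4, k_4) = 0x5A
s_6 = Round(s_5, k_5) = 0xA4
s_7 = Round(s_6, k_6) = 0x4D
s_8 = Round(s_7, k_7) = 0xDB

0x4D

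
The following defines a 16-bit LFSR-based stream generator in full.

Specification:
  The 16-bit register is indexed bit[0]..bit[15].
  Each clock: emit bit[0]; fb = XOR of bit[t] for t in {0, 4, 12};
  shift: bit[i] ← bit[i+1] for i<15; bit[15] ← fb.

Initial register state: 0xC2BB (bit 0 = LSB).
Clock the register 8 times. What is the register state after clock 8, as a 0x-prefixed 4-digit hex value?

0x5CC2

reg_0 = 0xC2BB
clock 1: out=1, reg = 0x615D
clock 2: out=1, reg = 0x30AE
clock 3: out=0, reg = 0x9857
clock 4: out=1, reg = 0xCC2B
clock 5: out=1, reg = 0xE615
clock 6: out=1, reg = 0x730A
clock 7: out=0, reg = 0xB985
clock 8: out=1, reg = 0x5CC2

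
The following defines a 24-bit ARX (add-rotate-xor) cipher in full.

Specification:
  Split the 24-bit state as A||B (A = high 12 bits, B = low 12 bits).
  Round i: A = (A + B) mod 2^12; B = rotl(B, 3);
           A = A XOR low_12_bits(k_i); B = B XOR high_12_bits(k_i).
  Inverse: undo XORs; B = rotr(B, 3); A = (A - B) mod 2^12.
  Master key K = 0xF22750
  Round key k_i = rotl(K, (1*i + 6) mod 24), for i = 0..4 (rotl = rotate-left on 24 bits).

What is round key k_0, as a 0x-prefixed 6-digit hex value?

0x89D43C

K = 0xF22750
k_0 = rotl(K, (1*0+6) mod 24) = rotl(K, 6) = 0x89D43C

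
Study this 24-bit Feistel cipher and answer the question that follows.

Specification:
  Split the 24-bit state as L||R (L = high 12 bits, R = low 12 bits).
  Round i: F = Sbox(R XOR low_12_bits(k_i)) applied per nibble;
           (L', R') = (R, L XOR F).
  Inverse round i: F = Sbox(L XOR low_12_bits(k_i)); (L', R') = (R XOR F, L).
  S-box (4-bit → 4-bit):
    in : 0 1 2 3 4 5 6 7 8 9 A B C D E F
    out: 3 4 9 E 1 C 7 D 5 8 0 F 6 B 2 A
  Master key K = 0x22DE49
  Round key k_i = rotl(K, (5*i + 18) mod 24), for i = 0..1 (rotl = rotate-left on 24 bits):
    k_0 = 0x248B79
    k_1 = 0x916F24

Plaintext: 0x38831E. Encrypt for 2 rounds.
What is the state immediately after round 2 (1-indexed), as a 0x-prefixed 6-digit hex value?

0x6F5BAA

s_0 = plaintext = 0x38831E
s_1 = Round(s_0, k_0) = 0x31E6F5
s_2 = Round(s_1, k_1) = 0x6F5BAA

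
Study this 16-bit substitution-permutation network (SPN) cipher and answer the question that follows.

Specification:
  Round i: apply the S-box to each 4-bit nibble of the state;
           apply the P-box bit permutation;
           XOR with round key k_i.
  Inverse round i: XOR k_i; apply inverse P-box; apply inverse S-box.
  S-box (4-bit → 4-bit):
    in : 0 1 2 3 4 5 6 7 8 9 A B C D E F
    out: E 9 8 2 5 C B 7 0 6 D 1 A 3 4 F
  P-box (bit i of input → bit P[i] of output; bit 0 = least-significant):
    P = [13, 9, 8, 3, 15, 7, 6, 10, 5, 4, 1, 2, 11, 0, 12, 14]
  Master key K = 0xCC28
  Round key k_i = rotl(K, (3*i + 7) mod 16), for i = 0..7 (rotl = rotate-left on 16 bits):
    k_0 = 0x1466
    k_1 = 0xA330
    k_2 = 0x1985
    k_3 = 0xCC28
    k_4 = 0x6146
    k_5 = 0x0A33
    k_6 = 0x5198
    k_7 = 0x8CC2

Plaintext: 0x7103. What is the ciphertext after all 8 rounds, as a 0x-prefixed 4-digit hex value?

s_0 = plaintext = 0x7103
s_1 = Round(s_0, k_0) = 0x0A83
s_2 = Round(s_1, k_1) = 0xF117
s_3 = Round(s_2, k_2) = 0xE6A0
s_4 = Round(s_3, k_3) = 0x5B54
s_5 = Round(s_4, k_4) = 0x1426
s_6 = Round(s_5, k_5) = 0x6419
s_7 = Round(s_6, k_6) = 0x9EBB
s_8 = Round(s_7, k_7) = 0x3CC1

0x3CC1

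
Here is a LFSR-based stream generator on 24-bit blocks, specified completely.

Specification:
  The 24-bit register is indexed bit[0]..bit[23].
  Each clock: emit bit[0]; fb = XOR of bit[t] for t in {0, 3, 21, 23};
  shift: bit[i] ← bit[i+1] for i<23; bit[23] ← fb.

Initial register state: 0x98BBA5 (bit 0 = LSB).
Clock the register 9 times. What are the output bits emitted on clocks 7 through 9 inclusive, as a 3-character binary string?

011

reg_0 = 0x98BBA5
clock 1: out=1, reg = 0x4C5DD2
clock 2: out=0, reg = 0x262EE9
clock 3: out=1, reg = 0x931774
clock 4: out=0, reg = 0xC98BBA
clock 5: out=0, reg = 0x64C5DD
clock 6: out=1, reg = 0xB262EE
clock 7: out=0, reg = 0xD93177
clock 8: out=1, reg = 0x6C98BB
clock 9: out=1, reg = 0xB64C5D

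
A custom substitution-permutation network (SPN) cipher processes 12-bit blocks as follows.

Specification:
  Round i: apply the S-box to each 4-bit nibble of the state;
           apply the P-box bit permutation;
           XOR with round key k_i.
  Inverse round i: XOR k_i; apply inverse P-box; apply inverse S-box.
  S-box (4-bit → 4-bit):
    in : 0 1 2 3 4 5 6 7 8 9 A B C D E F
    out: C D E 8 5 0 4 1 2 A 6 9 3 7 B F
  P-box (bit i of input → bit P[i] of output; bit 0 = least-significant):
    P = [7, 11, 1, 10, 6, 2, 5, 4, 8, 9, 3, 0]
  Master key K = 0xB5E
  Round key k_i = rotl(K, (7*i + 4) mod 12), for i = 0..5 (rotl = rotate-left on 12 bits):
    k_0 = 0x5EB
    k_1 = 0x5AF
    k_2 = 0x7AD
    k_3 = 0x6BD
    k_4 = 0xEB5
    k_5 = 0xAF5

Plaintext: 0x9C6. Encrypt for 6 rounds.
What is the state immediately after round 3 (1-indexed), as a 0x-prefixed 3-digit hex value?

0x01D

s_0 = plaintext = 0x9C6
s_1 = Round(s_0, k_0) = 0x7AC
s_2 = Round(s_1, k_1) = 0xC0B
s_3 = Round(s_2, k_2) = 0x01D
s_4 = Round(s_3, k_3) = 0xE46
s_5 = Round(s_4, k_4) = 0xDD6
s_6 = Round(s_5, k_5) = 0x99B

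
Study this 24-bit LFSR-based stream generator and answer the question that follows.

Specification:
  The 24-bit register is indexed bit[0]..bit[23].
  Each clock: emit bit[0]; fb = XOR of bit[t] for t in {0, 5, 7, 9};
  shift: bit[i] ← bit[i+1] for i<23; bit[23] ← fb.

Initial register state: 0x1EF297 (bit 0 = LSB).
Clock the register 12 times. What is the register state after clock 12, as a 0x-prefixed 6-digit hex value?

reg_0 = 0x1EF297
clock 1: out=1, reg = 0x8F794B
clock 2: out=1, reg = 0xC7BCA5
clock 3: out=1, reg = 0xE3DE52
clock 4: out=0, reg = 0xF1EF29
clock 5: out=1, reg = 0xF8F794
clock 6: out=0, reg = 0x7C7BCA
clock 7: out=0, reg = 0x3E3DE5
clock 8: out=1, reg = 0x9F1EF2
clock 9: out=0, reg = 0xCF8F79
clock 10: out=1, reg = 0xE7C7BC
clock 11: out=0, reg = 0xF3E3DE
clock 12: out=0, reg = 0x79F1EF

0x79F1EF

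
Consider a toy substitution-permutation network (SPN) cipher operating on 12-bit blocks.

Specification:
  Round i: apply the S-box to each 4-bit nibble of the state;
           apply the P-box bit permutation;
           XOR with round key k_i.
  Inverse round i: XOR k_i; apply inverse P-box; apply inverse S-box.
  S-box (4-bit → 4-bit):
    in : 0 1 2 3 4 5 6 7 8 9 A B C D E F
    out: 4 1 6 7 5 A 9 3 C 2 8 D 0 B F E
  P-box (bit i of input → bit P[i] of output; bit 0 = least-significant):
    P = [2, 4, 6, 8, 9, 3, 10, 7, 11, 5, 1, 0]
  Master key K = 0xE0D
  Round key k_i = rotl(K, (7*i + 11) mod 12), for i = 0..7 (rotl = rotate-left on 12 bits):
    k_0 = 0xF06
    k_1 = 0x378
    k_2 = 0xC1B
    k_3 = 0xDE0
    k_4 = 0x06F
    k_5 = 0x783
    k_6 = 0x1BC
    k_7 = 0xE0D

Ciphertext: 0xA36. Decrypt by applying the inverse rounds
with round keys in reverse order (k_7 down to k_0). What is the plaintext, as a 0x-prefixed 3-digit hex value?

s_0 = ciphertext = 0xA36
s_1 = InvRound(s_0, k_7) = 0xF29
s_2 = InvRound(s_1, k_6) = 0x6B7
s_3 = InvRound(s_2, k_5) = 0x9CD
s_4 = InvRound(s_3, k_4) = 0x3AA
s_5 = InvRound(s_4, k_3) = 0x430
s_6 = InvRound(s_5, k_2) = 0xE9C
s_7 = InvRound(s_6, k_1) = 0x78B
s_8 = InvRound(s_7, k_0) = 0x651

0x651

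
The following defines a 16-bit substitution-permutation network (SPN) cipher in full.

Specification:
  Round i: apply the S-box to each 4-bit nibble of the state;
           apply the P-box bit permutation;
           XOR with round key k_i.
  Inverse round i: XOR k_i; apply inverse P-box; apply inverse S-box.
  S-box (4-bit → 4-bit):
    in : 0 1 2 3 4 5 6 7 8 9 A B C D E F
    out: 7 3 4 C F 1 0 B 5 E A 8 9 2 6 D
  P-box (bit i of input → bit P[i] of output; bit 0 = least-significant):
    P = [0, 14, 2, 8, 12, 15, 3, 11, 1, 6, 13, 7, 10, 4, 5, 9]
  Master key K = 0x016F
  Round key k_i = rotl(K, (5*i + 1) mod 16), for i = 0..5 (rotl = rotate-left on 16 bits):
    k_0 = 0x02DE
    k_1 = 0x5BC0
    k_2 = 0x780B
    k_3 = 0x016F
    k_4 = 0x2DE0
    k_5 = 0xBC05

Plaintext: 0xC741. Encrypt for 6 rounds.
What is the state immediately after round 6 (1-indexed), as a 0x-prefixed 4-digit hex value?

s_0 = plaintext = 0xC741
s_1 = Round(s_0, k_0) = 0xDC15
s_2 = Round(s_1, k_1) = 0xCB53
s_3 = Round(s_2, k_2) = 0x6F8F
s_4 = Round(s_3, k_3) = 0x30E0
s_5 = Round(s_4, k_4) = 0xCF8F
s_6 = Round(s_5, k_5) = 0x8B8A

0x8B8A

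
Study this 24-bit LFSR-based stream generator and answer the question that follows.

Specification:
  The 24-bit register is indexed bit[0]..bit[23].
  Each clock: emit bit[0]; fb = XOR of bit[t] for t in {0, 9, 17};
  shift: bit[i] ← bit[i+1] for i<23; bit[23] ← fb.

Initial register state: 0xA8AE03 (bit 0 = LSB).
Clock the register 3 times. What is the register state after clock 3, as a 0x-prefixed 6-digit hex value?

0x1515C0

reg_0 = 0xA8AE03
clock 1: out=1, reg = 0x545701
clock 2: out=1, reg = 0x2A2B80
clock 3: out=0, reg = 0x1515C0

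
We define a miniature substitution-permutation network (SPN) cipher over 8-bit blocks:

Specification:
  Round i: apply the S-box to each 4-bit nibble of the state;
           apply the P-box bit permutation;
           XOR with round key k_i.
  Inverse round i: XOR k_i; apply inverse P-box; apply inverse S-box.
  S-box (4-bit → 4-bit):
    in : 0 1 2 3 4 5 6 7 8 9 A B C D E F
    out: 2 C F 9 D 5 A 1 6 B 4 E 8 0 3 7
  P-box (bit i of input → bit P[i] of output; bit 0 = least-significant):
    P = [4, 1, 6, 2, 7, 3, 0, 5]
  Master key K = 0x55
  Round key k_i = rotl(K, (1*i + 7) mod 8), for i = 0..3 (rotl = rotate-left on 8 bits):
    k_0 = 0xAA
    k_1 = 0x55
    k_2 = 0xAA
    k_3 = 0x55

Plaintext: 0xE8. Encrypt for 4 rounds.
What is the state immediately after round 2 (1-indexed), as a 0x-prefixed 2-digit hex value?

0x7F

s_0 = plaintext = 0xE8
s_1 = Round(s_0, k_0) = 0x60
s_2 = Round(s_1, k_1) = 0x7F
s_3 = Round(s_2, k_2) = 0x78
s_4 = Round(s_3, k_3) = 0x97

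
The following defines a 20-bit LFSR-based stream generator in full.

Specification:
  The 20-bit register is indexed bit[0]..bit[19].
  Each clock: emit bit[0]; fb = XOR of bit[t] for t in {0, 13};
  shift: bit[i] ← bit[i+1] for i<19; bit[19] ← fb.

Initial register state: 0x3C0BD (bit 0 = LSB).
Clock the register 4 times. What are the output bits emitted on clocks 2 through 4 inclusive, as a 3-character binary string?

reg_0 = 0x3C0BD
clock 1: out=1, reg = 0x9E05E
clock 2: out=0, reg = 0xCF02F
clock 3: out=1, reg = 0x67817
clock 4: out=1, reg = 0x33C0B

011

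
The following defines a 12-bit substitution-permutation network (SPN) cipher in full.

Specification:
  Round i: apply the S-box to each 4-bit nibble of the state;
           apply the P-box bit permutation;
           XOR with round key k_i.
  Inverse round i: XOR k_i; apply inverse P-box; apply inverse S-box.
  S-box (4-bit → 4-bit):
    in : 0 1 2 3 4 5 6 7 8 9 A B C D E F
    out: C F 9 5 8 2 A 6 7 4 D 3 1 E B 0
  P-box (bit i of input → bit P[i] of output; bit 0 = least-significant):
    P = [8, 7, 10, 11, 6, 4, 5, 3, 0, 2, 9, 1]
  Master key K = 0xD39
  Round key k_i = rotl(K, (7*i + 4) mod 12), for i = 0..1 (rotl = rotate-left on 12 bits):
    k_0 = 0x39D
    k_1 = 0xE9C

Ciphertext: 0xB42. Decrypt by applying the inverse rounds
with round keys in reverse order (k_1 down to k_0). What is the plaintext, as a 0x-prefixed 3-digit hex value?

s_0 = ciphertext = 0xB42
s_1 = InvRound(s_0, k_1) = 0x6E8
s_2 = InvRound(s_1, k_0) = 0xB83

0xB83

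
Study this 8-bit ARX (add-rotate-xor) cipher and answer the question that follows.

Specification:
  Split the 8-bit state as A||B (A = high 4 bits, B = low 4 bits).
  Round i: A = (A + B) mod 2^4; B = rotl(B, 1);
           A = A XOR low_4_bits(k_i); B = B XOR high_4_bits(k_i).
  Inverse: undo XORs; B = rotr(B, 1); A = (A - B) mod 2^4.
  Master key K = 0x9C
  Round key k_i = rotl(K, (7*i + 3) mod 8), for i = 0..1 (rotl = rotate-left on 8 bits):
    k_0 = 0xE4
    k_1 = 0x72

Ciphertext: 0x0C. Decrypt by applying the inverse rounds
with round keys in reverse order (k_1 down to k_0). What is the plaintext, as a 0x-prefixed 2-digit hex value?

s_0 = ciphertext = 0x0C
s_1 = InvRound(s_0, k_1) = 0x5D
s_2 = InvRound(s_1, k_0) = 0x89

0x89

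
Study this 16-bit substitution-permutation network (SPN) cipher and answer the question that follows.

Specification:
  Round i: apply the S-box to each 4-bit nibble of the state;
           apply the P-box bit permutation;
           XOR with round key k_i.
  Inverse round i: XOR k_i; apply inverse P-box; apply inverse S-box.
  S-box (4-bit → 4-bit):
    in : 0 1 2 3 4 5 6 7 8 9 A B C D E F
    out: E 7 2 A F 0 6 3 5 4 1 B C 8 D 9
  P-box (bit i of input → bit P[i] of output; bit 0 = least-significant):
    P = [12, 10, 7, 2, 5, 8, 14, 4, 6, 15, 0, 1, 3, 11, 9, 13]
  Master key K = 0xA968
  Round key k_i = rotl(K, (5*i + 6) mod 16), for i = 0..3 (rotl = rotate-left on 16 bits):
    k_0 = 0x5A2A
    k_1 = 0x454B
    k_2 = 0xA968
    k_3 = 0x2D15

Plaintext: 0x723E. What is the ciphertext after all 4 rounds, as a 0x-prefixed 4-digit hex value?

s_0 = plaintext = 0x723E
s_1 = Round(s_0, k_0) = 0xC3B6
s_2 = Round(s_1, k_1) = 0xE2F9
s_3 = Round(s_2, k_2) = 0x0BD0
s_4 = Round(s_3, k_3) = 0x83C3

0x83C3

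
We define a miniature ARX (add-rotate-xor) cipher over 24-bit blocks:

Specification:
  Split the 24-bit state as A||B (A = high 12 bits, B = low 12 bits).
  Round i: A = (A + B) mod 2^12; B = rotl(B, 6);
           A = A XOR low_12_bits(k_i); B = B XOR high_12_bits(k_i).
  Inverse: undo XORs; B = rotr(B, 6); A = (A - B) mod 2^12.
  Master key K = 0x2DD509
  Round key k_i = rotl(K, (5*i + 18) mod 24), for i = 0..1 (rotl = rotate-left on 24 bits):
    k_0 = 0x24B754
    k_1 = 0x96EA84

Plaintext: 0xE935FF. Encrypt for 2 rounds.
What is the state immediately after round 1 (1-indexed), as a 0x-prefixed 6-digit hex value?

0x3C6D9C

s_0 = plaintext = 0xE935FF
s_1 = Round(s_0, k_0) = 0x3C6D9C
s_2 = Round(s_1, k_1) = 0xBE6E58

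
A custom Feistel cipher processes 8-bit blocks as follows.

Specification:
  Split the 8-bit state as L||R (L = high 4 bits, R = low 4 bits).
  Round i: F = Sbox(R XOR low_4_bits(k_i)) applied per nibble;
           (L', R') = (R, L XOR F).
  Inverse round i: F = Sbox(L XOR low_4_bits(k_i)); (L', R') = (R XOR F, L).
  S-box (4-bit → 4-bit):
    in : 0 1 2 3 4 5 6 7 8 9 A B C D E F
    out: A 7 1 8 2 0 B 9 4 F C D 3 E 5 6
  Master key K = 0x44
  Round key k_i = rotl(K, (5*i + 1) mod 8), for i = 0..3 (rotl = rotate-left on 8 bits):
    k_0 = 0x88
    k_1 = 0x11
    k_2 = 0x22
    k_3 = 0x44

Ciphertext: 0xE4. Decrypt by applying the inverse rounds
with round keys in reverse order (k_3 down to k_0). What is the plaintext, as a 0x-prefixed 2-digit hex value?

0x60

s_0 = ciphertext = 0xE4
s_1 = InvRound(s_0, k_3) = 0x8E
s_2 = InvRound(s_1, k_2) = 0x28
s_3 = InvRound(s_2, k_1) = 0x02
s_4 = InvRound(s_3, k_0) = 0x60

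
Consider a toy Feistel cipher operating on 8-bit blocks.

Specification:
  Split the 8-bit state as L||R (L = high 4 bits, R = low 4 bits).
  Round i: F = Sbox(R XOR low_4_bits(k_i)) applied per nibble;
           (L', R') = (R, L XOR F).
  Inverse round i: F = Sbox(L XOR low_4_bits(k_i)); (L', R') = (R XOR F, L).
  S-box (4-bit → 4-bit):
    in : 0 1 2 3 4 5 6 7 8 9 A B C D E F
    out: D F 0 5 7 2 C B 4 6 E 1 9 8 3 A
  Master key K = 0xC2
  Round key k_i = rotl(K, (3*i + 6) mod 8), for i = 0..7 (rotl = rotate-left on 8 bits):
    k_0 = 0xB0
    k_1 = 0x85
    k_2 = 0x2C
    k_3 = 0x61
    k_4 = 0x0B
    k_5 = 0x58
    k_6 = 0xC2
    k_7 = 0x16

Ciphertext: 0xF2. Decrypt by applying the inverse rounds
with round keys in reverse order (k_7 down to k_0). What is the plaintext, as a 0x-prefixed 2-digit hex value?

0x5C

s_0 = ciphertext = 0xF2
s_1 = InvRound(s_0, k_7) = 0x4F
s_2 = InvRound(s_1, k_6) = 0x34
s_3 = InvRound(s_2, k_5) = 0x53
s_4 = InvRound(s_3, k_4) = 0x05
s_5 = InvRound(s_4, k_3) = 0xA0
s_6 = InvRound(s_5, k_2) = 0xCA
s_7 = InvRound(s_6, k_1) = 0xCC
s_8 = InvRound(s_7, k_0) = 0x5C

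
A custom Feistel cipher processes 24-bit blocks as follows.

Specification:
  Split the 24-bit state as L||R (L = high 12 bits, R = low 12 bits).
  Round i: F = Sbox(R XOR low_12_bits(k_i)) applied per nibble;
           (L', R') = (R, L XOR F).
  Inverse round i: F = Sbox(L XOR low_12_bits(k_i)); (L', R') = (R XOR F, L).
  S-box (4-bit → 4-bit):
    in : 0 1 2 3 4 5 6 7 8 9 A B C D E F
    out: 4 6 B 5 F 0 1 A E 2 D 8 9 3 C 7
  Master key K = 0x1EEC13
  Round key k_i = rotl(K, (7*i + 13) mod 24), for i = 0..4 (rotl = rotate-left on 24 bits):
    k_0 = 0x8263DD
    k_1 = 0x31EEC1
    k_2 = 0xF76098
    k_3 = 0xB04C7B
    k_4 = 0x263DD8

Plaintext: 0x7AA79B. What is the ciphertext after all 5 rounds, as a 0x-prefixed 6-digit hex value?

0x69F11D

s_0 = plaintext = 0x7AA79B
s_1 = Round(s_0, k_0) = 0x79B85B
s_2 = Round(s_1, k_1) = 0x85B6B6
s_3 = Round(s_2, k_2) = 0x6B69E7
s_4 = Round(s_3, k_3) = 0x9E769F
s_5 = Round(s_4, k_4) = 0x69F11D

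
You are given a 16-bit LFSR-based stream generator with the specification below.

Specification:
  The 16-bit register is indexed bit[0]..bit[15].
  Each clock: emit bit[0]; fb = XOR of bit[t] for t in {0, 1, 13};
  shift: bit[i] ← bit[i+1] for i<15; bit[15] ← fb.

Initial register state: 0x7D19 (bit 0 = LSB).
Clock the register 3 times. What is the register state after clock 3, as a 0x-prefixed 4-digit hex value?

reg_0 = 0x7D19
clock 1: out=1, reg = 0x3E8C
clock 2: out=0, reg = 0x9F46
clock 3: out=0, reg = 0xCFA3

0xCFA3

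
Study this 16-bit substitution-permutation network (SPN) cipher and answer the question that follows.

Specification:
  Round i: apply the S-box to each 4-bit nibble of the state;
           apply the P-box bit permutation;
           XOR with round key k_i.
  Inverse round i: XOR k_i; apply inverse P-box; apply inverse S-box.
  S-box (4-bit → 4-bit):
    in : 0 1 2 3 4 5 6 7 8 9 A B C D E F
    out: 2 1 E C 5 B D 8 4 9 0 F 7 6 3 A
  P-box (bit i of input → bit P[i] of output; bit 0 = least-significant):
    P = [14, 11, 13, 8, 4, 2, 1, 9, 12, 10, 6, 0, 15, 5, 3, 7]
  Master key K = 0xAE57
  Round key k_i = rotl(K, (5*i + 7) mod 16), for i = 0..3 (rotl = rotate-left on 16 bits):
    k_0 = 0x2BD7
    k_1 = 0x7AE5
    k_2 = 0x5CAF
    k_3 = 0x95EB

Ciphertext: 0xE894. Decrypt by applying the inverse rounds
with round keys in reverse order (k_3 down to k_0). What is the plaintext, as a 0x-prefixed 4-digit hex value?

s_0 = ciphertext = 0xE894
s_1 = InvRound(s_0, k_3) = 0xDBCB
s_2 = InvRound(s_1, k_2) = 0xEDF7
s_3 = InvRound(s_2, k_1) = 0x1E67
s_4 = InvRound(s_3, k_0) = 0xFE13

0xFE13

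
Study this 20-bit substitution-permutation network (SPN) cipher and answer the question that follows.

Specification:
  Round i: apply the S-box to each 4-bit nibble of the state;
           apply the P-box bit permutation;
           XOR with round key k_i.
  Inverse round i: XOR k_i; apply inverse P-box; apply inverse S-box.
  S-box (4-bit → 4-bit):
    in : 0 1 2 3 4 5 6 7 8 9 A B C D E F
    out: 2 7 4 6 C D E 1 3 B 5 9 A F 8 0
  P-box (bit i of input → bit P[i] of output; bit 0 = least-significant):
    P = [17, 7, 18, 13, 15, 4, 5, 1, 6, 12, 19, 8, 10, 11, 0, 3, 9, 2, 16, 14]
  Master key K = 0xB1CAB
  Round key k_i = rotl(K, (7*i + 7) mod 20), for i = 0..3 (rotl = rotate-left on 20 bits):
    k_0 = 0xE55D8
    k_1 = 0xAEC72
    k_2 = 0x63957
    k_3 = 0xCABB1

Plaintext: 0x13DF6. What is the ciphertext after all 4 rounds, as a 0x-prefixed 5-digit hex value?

s_0 = plaintext = 0x13DF6
s_1 = Round(s_0, k_0) = 0x36E1D
s_2 = Round(s_1, k_1) = 0xD45CF
s_3 = Round(s_2, k_2) = 0xF7A08
s_4 = Round(s_3, k_3) = 0x6AF61

0x6AF61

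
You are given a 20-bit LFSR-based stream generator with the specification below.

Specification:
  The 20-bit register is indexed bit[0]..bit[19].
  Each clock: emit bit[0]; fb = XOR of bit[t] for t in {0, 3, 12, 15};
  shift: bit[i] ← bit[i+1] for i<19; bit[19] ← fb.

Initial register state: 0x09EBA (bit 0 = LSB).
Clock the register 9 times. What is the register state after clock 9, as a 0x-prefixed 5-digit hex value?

0x6284F

reg_0 = 0x09EBA
clock 1: out=0, reg = 0x84F5D
clock 2: out=1, reg = 0x427AE
clock 3: out=0, reg = 0xA13D7
clock 4: out=1, reg = 0x509EB
clock 5: out=1, reg = 0x284F5
clock 6: out=1, reg = 0x1427A
clock 7: out=0, reg = 0x8A13D
clock 8: out=1, reg = 0xC509E
clock 9: out=0, reg = 0x6284F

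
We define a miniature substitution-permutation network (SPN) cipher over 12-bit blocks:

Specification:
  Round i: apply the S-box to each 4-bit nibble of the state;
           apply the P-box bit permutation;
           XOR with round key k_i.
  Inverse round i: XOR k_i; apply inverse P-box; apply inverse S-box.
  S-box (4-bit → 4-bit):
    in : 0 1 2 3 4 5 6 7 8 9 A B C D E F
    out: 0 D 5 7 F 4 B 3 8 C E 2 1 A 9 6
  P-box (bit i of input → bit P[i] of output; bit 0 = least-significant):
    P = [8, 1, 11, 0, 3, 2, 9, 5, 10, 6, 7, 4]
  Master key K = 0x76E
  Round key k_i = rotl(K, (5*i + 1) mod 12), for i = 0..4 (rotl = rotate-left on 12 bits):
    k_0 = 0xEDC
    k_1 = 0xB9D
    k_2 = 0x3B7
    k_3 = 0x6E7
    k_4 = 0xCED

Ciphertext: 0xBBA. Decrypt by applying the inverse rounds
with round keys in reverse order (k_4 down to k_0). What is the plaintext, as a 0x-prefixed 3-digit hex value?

0x4D0

s_0 = ciphertext = 0xBBA
s_1 = InvRound(s_0, k_4) = 0x6F6
s_2 = InvRound(s_1, k_3) = 0x808
s_3 = InvRound(s_2, k_2) = 0x944
s_4 = InvRound(s_3, k_1) = 0xA28
s_5 = InvRound(s_4, k_0) = 0x4D0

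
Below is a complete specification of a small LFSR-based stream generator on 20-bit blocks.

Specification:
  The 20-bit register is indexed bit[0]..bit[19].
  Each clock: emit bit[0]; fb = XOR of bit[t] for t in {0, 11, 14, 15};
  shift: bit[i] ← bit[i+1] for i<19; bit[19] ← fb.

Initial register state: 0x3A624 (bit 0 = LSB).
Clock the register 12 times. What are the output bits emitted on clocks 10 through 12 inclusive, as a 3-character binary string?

reg_0 = 0x3A624
clock 1: out=0, reg = 0x9D312
clock 2: out=0, reg = 0x4E989
clock 3: out=1, reg = 0x274C4
clock 4: out=0, reg = 0x93A62
clock 5: out=0, reg = 0xC9D31
clock 6: out=1, reg = 0xE4E98
clock 7: out=0, reg = 0x7274C
clock 8: out=0, reg = 0x393A6
clock 9: out=0, reg = 0x9C9D3
clock 10: out=1, reg = 0x4E4E9
clock 11: out=1, reg = 0xA7274
clock 12: out=0, reg = 0xD393A

110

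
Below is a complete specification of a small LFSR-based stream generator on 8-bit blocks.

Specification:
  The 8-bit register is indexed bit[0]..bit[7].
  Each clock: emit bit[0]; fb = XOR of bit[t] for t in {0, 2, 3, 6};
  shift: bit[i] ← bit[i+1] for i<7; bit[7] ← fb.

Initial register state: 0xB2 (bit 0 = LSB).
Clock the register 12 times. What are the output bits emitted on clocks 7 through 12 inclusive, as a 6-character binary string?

reg_0 = 0xB2
clock 1: out=0, reg = 0x59
clock 2: out=1, reg = 0xAC
clock 3: out=0, reg = 0x56
clock 4: out=0, reg = 0x2B
clock 5: out=1, reg = 0x15
clock 6: out=1, reg = 0x0A
clock 7: out=0, reg = 0x85
clock 8: out=1, reg = 0x42
clock 9: out=0, reg = 0xA1
clock 10: out=1, reg = 0xD0
clock 11: out=0, reg = 0xE8
clock 12: out=0, reg = 0x74

010100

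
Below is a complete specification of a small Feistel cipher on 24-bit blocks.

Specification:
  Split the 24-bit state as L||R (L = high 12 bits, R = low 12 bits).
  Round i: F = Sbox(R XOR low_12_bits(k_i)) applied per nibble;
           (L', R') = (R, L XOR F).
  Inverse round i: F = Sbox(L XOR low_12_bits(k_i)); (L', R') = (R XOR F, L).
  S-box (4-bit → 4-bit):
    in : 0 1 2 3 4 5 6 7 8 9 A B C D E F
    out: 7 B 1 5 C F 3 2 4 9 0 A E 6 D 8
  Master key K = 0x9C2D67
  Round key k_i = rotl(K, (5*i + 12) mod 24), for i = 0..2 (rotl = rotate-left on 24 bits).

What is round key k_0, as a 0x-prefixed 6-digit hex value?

0xD679C2

K = 0x9C2D67
k_0 = rotl(K, (5*0+12) mod 24) = rotl(K, 12) = 0xD679C2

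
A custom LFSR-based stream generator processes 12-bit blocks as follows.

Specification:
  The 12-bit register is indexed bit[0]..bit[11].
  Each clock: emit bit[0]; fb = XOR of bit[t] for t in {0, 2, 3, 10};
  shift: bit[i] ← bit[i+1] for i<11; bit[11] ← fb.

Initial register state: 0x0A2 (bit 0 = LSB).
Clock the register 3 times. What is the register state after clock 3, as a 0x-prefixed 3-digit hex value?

reg_0 = 0x0A2
clock 1: out=0, reg = 0x051
clock 2: out=1, reg = 0x828
clock 3: out=0, reg = 0xC14

0xC14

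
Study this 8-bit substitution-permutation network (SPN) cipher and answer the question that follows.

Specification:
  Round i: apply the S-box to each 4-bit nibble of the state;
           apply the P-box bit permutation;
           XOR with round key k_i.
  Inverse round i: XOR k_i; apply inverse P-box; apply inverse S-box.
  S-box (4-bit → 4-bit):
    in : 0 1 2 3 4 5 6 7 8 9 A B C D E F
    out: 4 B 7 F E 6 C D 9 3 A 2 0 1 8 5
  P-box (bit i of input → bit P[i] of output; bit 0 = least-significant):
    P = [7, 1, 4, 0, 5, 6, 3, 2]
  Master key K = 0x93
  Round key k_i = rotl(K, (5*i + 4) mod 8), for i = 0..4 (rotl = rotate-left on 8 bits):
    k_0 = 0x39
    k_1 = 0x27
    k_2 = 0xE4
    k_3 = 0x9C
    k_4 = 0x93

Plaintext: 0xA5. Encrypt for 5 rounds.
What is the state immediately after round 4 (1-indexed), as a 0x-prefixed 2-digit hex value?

s_0 = plaintext = 0xA5
s_1 = Round(s_0, k_0) = 0x6F
s_2 = Round(s_1, k_1) = 0xBB
s_3 = Round(s_2, k_2) = 0xA6
s_4 = Round(s_3, k_3) = 0xC9
s_5 = Round(s_4, k_4) = 0x11

0xC9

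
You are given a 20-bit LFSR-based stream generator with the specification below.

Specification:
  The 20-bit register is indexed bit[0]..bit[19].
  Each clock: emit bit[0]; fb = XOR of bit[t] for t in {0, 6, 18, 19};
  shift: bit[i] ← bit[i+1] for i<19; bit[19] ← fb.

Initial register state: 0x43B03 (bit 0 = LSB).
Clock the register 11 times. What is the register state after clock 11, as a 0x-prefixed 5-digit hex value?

0xA4487

reg_0 = 0x43B03
clock 1: out=1, reg = 0x21D81
clock 2: out=1, reg = 0x90EC0
clock 3: out=0, reg = 0x48760
clock 4: out=0, reg = 0x243B0
clock 5: out=0, reg = 0x121D8
clock 6: out=0, reg = 0x890EC
clock 7: out=0, reg = 0x44876
clock 8: out=0, reg = 0x2243B
clock 9: out=1, reg = 0x9121D
clock 10: out=1, reg = 0x4890E
clock 11: out=0, reg = 0xA4487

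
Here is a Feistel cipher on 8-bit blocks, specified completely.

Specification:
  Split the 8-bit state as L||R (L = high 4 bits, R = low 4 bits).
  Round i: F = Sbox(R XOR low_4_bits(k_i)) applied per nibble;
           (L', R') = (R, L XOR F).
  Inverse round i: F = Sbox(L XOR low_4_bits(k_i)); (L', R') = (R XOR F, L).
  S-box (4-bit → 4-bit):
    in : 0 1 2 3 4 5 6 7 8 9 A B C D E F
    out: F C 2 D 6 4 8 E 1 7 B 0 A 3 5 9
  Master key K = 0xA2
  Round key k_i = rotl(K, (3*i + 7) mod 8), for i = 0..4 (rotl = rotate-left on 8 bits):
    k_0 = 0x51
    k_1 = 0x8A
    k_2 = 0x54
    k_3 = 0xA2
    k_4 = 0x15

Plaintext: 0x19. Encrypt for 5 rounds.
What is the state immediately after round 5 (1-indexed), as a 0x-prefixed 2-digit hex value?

s_0 = plaintext = 0x19
s_1 = Round(s_0, k_0) = 0x90
s_2 = Round(s_1, k_1) = 0x02
s_3 = Round(s_2, k_2) = 0x28
s_4 = Round(s_3, k_3) = 0x89
s_5 = Round(s_4, k_4) = 0x92

0x92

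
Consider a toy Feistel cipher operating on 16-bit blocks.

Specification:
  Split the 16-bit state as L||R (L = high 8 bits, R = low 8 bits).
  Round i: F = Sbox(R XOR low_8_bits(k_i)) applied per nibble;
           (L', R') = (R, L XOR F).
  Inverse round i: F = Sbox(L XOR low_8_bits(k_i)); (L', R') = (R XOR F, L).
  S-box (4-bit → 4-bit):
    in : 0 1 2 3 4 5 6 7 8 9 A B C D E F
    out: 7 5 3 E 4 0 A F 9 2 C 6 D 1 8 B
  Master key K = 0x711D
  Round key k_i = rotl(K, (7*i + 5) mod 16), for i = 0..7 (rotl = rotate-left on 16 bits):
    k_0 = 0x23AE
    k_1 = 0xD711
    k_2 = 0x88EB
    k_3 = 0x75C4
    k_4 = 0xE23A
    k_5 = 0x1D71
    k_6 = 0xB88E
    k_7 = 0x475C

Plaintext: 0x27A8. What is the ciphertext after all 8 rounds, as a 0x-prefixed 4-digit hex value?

s_0 = plaintext = 0x27A8
s_1 = Round(s_0, k_0) = 0xA85D
s_2 = Round(s_1, k_1) = 0x5DE5
s_3 = Round(s_2, k_2) = 0xE525
s_4 = Round(s_3, k_3) = 0x2560
s_5 = Round(s_4, k_4) = 0x6029
s_6 = Round(s_5, k_5) = 0x2969
s_7 = Round(s_6, k_6) = 0x69A6
s_8 = Round(s_7, k_7) = 0xA6D5

0xA6D5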